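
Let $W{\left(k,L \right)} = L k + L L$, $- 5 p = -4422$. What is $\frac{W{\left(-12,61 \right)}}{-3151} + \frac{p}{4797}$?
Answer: $- \frac{19252481}{25192245} \approx -0.76422$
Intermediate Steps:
$p = \frac{4422}{5}$ ($p = \left(- \frac{1}{5}\right) \left(-4422\right) = \frac{4422}{5} \approx 884.4$)
$W{\left(k,L \right)} = L^{2} + L k$ ($W{\left(k,L \right)} = L k + L^{2} = L^{2} + L k$)
$\frac{W{\left(-12,61 \right)}}{-3151} + \frac{p}{4797} = \frac{61 \left(61 - 12\right)}{-3151} + \frac{4422}{5 \cdot 4797} = 61 \cdot 49 \left(- \frac{1}{3151}\right) + \frac{4422}{5} \cdot \frac{1}{4797} = 2989 \left(- \frac{1}{3151}\right) + \frac{1474}{7995} = - \frac{2989}{3151} + \frac{1474}{7995} = - \frac{19252481}{25192245}$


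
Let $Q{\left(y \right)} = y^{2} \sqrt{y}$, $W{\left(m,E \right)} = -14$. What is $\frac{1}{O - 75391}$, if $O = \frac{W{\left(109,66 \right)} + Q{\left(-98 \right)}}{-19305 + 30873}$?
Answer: $- \frac{840726670328}{63383226173442531} - \frac{64807792 i \sqrt{2}}{63383226173442531} \approx -1.3264 \cdot 10^{-5} - 1.446 \cdot 10^{-9} i$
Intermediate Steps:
$Q{\left(y \right)} = y^{\frac{5}{2}}$
$O = - \frac{7}{5784} + \frac{16807 i \sqrt{2}}{2892}$ ($O = \frac{-14 + \left(-98\right)^{\frac{5}{2}}}{-19305 + 30873} = \frac{-14 + 67228 i \sqrt{2}}{11568} = \left(-14 + 67228 i \sqrt{2}\right) \frac{1}{11568} = - \frac{7}{5784} + \frac{16807 i \sqrt{2}}{2892} \approx -0.0012102 + 8.2188 i$)
$\frac{1}{O - 75391} = \frac{1}{\left(- \frac{7}{5784} + \frac{16807 i \sqrt{2}}{2892}\right) - 75391} = \frac{1}{- \frac{436061551}{5784} + \frac{16807 i \sqrt{2}}{2892}}$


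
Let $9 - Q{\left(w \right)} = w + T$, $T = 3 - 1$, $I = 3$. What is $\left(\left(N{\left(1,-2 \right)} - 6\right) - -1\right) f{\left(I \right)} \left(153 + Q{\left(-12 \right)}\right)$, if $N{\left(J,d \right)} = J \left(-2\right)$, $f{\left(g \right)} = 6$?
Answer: $-7224$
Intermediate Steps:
$N{\left(J,d \right)} = - 2 J$
$T = 2$ ($T = 3 - 1 = 2$)
$Q{\left(w \right)} = 7 - w$ ($Q{\left(w \right)} = 9 - \left(w + 2\right) = 9 - \left(2 + w\right) = 7 - w$)
$\left(\left(N{\left(1,-2 \right)} - 6\right) - -1\right) f{\left(I \right)} \left(153 + Q{\left(-12 \right)}\right) = \left(\left(\left(-2\right) 1 - 6\right) - -1\right) 6 \left(153 + \left(7 - -12\right)\right) = \left(\left(-2 - 6\right) + \left(-3 + 4\right)\right) 6 \left(153 + \left(7 + 12\right)\right) = \left(-8 + 1\right) 6 \left(153 + 19\right) = \left(-7\right) 6 \cdot 172 = \left(-42\right) 172 = -7224$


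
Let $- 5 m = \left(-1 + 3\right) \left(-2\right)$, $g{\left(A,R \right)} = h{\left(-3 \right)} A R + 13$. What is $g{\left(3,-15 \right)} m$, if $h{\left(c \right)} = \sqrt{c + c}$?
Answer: $\frac{52}{5} - 36 i \sqrt{6} \approx 10.4 - 88.182 i$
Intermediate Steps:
$h{\left(c \right)} = \sqrt{2} \sqrt{c}$ ($h{\left(c \right)} = \sqrt{2 c} = \sqrt{2} \sqrt{c}$)
$g{\left(A,R \right)} = 13 + i A R \sqrt{6}$ ($g{\left(A,R \right)} = \sqrt{2} \sqrt{-3} A R + 13 = \sqrt{2} i \sqrt{3} A R + 13 = i \sqrt{6} A R + 13 = i A \sqrt{6} R + 13 = i A R \sqrt{6} + 13 = 13 + i A R \sqrt{6}$)
$m = \frac{4}{5}$ ($m = - \frac{\left(-1 + 3\right) \left(-2\right)}{5} = - \frac{2 \left(-2\right)}{5} = \left(- \frac{1}{5}\right) \left(-4\right) = \frac{4}{5} \approx 0.8$)
$g{\left(3,-15 \right)} m = \left(13 + i 3 \left(-15\right) \sqrt{6}\right) \frac{4}{5} = \left(13 - 45 i \sqrt{6}\right) \frac{4}{5} = \frac{52}{5} - 36 i \sqrt{6}$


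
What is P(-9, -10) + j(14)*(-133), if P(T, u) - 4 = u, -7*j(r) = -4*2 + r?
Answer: 108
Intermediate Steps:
j(r) = 8/7 - r/7 (j(r) = -(-4*2 + r)/7 = -(-8 + r)/7 = 8/7 - r/7)
P(T, u) = 4 + u
P(-9, -10) + j(14)*(-133) = (4 - 10) + (8/7 - ⅐*14)*(-133) = -6 + (8/7 - 2)*(-133) = -6 - 6/7*(-133) = -6 + 114 = 108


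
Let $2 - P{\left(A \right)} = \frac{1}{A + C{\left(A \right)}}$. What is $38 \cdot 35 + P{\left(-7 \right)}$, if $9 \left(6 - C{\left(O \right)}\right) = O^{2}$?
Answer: $\frac{77265}{58} \approx 1332.2$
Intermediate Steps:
$C{\left(O \right)} = 6 - \frac{O^{2}}{9}$
$P{\left(A \right)} = 2 - \frac{1}{6 + A - \frac{A^{2}}{9}}$ ($P{\left(A \right)} = 2 - \frac{1}{A - \left(-6 + \frac{A^{2}}{9}\right)} = 2 - \frac{1}{6 + A - \frac{A^{2}}{9}}$)
$38 \cdot 35 + P{\left(-7 \right)} = 38 \cdot 35 + \frac{99 - 2 \left(-7\right)^{2} + 18 \left(-7\right)}{54 - \left(-7\right)^{2} + 9 \left(-7\right)} = 1330 + \frac{99 - 98 - 126}{54 - 49 - 63} = 1330 + \frac{1}{-58} \left(-125\right) = 1330 - - \frac{125}{58} = 1330 + \frac{125}{58} = \frac{77265}{58}$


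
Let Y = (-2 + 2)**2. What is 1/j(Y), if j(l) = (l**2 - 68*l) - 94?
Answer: -1/94 ≈ -0.010638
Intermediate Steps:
Y = 0 (Y = 0**2 = 0)
j(l) = -94 + l**2 - 68*l
1/j(Y) = 1/(-94 + 0**2 - 68*0) = 1/(-94 + 0 + 0) = 1/(-94) = -1/94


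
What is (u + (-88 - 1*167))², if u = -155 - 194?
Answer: 364816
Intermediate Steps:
u = -349
(u + (-88 - 1*167))² = (-349 + (-88 - 1*167))² = (-349 + (-88 - 167))² = (-349 - 255)² = (-604)² = 364816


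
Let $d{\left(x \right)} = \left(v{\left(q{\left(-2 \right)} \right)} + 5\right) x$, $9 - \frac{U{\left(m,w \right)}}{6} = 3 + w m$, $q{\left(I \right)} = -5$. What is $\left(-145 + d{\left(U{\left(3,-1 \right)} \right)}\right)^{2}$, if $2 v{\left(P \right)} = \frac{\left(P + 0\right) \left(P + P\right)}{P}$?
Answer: $21025$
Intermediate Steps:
$U{\left(m,w \right)} = 36 - 6 m w$ ($U{\left(m,w \right)} = 54 - 6 \left(3 + w m\right) = 54 - 6 \left(3 + m w\right) = 54 - \left(18 + 6 m w\right) = 36 - 6 m w$)
$v{\left(P \right)} = P$ ($v{\left(P \right)} = \frac{\left(P + 0\right) \left(P + P\right) \frac{1}{P}}{2} = \frac{P 2 P \frac{1}{P}}{2} = \frac{2 P^{2} \frac{1}{P}}{2} = \frac{2 P}{2} = P$)
$d{\left(x \right)} = 0$ ($d{\left(x \right)} = \left(-5 + 5\right) x = 0 x = 0$)
$\left(-145 + d{\left(U{\left(3,-1 \right)} \right)}\right)^{2} = \left(-145 + 0\right)^{2} = \left(-145\right)^{2} = 21025$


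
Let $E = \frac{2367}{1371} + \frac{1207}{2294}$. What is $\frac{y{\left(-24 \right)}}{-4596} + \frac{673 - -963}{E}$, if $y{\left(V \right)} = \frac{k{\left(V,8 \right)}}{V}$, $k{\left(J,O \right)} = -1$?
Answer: $\frac{189183897879587}{260490065760} \approx 726.26$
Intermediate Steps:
$y{\left(V \right)} = - \frac{1}{V}$
$E = \frac{2361565}{1048358}$ ($E = 2367 \cdot \frac{1}{1371} + 1207 \cdot \frac{1}{2294} = \frac{789}{457} + \frac{1207}{2294} = \frac{2361565}{1048358} \approx 2.2526$)
$\frac{y{\left(-24 \right)}}{-4596} + \frac{673 - -963}{E} = \frac{\left(-1\right) \frac{1}{-24}}{-4596} + \frac{673 - -963}{\frac{2361565}{1048358}} = \left(-1\right) \left(- \frac{1}{24}\right) \left(- \frac{1}{4596}\right) + \left(673 + 963\right) \frac{1048358}{2361565} = \frac{1}{24} \left(- \frac{1}{4596}\right) + 1636 \cdot \frac{1048358}{2361565} = - \frac{1}{110304} + \frac{1715113688}{2361565} = \frac{189183897879587}{260490065760}$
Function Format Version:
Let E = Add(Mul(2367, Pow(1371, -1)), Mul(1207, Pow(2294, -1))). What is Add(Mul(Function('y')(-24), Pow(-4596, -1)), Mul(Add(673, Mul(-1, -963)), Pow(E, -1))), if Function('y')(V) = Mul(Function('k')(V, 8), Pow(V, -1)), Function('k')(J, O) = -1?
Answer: Rational(189183897879587, 260490065760) ≈ 726.26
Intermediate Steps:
Function('y')(V) = Mul(-1, Pow(V, -1))
E = Rational(2361565, 1048358) (E = Add(Mul(2367, Rational(1, 1371)), Mul(1207, Rational(1, 2294))) = Add(Rational(789, 457), Rational(1207, 2294)) = Rational(2361565, 1048358) ≈ 2.2526)
Add(Mul(Function('y')(-24), Pow(-4596, -1)), Mul(Add(673, Mul(-1, -963)), Pow(E, -1))) = Add(Mul(Mul(-1, Pow(-24, -1)), Pow(-4596, -1)), Mul(Add(673, Mul(-1, -963)), Pow(Rational(2361565, 1048358), -1))) = Add(Mul(Mul(-1, Rational(-1, 24)), Rational(-1, 4596)), Mul(Add(673, 963), Rational(1048358, 2361565))) = Add(Mul(Rational(1, 24), Rational(-1, 4596)), Mul(1636, Rational(1048358, 2361565))) = Add(Rational(-1, 110304), Rational(1715113688, 2361565)) = Rational(189183897879587, 260490065760)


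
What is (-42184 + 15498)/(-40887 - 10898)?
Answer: 26686/51785 ≈ 0.51532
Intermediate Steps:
(-42184 + 15498)/(-40887 - 10898) = -26686/(-51785) = -26686*(-1/51785) = 26686/51785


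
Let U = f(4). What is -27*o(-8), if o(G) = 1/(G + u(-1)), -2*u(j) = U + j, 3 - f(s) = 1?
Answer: 54/17 ≈ 3.1765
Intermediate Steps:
f(s) = 2 (f(s) = 3 - 1*1 = 3 - 1 = 2)
U = 2
u(j) = -1 - j/2 (u(j) = -(2 + j)/2 = -1 - j/2)
o(G) = 1/(-½ + G) (o(G) = 1/(G + (-1 - ½*(-1))) = 1/(G + (-1 + ½)) = 1/(G - ½) = 1/(-½ + G))
-27*o(-8) = -54/(-1 + 2*(-8)) = -54/(-1 - 16) = -54/(-17) = -54*(-1)/17 = -27*(-2/17) = 54/17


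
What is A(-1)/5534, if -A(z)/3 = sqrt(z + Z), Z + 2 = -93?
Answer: -6*I*sqrt(6)/2767 ≈ -0.0053115*I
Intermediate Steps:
Z = -95 (Z = -2 - 93 = -95)
A(z) = -3*sqrt(-95 + z) (A(z) = -3*sqrt(z - 95) = -3*sqrt(-95 + z))
A(-1)/5534 = -3*sqrt(-95 - 1)/5534 = -12*I*sqrt(6)*(1/5534) = -6*I*sqrt(6)/2767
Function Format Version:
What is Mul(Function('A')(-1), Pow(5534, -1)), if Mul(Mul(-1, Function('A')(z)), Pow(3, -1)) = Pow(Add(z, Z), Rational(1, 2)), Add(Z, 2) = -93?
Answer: Mul(Rational(-6, 2767), I, Pow(6, Rational(1, 2))) ≈ Mul(-0.0053115, I)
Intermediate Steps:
Z = -95 (Z = Add(-2, -93) = -95)
Function('A')(z) = Mul(-3, Pow(Add(-95, z), Rational(1, 2))) (Function('A')(z) = Mul(-3, Pow(Add(z, -95), Rational(1, 2))) = Mul(-3, Pow(Add(-95, z), Rational(1, 2))))
Mul(Function('A')(-1), Pow(5534, -1)) = Mul(Mul(-3, Pow(Add(-95, -1), Rational(1, 2))), Pow(5534, -1)) = Mul(Mul(-3, Pow(-96, Rational(1, 2))), Rational(1, 5534)) = Mul(Mul(-3, Mul(4, I, Pow(6, Rational(1, 2)))), Rational(1, 5534)) = Mul(Mul(-12, I, Pow(6, Rational(1, 2))), Rational(1, 5534)) = Mul(Rational(-6, 2767), I, Pow(6, Rational(1, 2)))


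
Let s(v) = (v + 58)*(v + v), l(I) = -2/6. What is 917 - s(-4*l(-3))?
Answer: 6829/9 ≈ 758.78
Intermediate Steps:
l(I) = -1/3 (l(I) = -2*1/6 = -1/3)
s(v) = 2*v*(58 + v) (s(v) = (58 + v)*(2*v) = 2*v*(58 + v))
917 - s(-4*l(-3)) = 917 - 2*(-4*(-1/3))*(58 - 4*(-1/3)) = 917 - 2*4*(58 + 4/3)/3 = 917 - 2*4*178/(3*3) = 917 - 1*1424/9 = 917 - 1424/9 = 6829/9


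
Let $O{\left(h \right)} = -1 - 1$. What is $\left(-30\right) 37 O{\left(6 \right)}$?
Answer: $2220$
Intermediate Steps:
$O{\left(h \right)} = -2$ ($O{\left(h \right)} = -1 - 1 = -2$)
$\left(-30\right) 37 O{\left(6 \right)} = \left(-30\right) 37 \left(-2\right) = \left(-1110\right) \left(-2\right) = 2220$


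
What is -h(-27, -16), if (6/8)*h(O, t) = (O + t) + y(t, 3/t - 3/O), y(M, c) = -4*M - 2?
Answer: -76/3 ≈ -25.333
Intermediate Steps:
y(M, c) = -2 - 4*M (y(M, c) = -4*M - 2 = -2 - 4*M)
h(O, t) = -8/3 - 4*t + 4*O/3 (h(O, t) = 4*((O + t) + (-2 - 4*t))/3 = 4*(-2 + O - 3*t)/3 = -8/3 - 4*t + 4*O/3)
-h(-27, -16) = -(-8/3 - 4*(-16) + (4/3)*(-27)) = -(-8/3 + 64 - 36) = -1*76/3 = -76/3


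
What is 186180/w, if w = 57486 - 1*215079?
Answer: -62060/52531 ≈ -1.1814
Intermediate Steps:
w = -157593 (w = 57486 - 215079 = -157593)
186180/w = 186180/(-157593) = 186180*(-1/157593) = -62060/52531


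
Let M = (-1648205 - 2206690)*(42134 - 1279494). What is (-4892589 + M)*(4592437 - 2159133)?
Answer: 11606587512505884744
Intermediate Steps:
M = 4769892877200 (M = -3854895*(-1237360) = 4769892877200)
(-4892589 + M)*(4592437 - 2159133) = (-4892589 + 4769892877200)*(4592437 - 2159133) = 4769887984611*2433304 = 11606587512505884744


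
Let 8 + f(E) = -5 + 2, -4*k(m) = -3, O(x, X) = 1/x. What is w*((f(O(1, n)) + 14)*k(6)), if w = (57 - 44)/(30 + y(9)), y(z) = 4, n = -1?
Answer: 117/136 ≈ 0.86029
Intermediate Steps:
O(x, X) = 1/x
k(m) = ¾ (k(m) = -¼*(-3) = ¾)
f(E) = -11 (f(E) = -8 + (-5 + 2) = -8 - 3 = -11)
w = 13/34 (w = (57 - 44)/(30 + 4) = 13/34 ≈ 0.38235)
w*((f(O(1, n)) + 14)*k(6)) = 13*((-11 + 14)*(¾))/34 = 13*(3*(¾))/34 = (13/34)*(9/4) = 117/136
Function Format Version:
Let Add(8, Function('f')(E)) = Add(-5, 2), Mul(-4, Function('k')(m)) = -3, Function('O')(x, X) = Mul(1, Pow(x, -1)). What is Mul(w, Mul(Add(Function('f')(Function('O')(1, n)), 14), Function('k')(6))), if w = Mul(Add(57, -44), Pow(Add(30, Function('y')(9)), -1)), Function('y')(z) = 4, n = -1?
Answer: Rational(117, 136) ≈ 0.86029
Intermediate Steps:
Function('O')(x, X) = Pow(x, -1)
Function('k')(m) = Rational(3, 4) (Function('k')(m) = Mul(Rational(-1, 4), -3) = Rational(3, 4))
Function('f')(E) = -11 (Function('f')(E) = Add(-8, Add(-5, 2)) = Add(-8, -3) = -11)
w = Rational(13, 34) (w = Mul(Add(57, -44), Pow(Add(30, 4), -1)) = Mul(13, Pow(34, -1)) = Mul(13, Rational(1, 34)) = Rational(13, 34) ≈ 0.38235)
Mul(w, Mul(Add(Function('f')(Function('O')(1, n)), 14), Function('k')(6))) = Mul(Rational(13, 34), Mul(Add(-11, 14), Rational(3, 4))) = Mul(Rational(13, 34), Mul(3, Rational(3, 4))) = Mul(Rational(13, 34), Rational(9, 4)) = Rational(117, 136)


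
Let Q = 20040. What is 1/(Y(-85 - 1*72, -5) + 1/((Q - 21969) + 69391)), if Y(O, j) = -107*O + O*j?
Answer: 67462/1186251809 ≈ 5.6870e-5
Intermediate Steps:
1/(Y(-85 - 1*72, -5) + 1/((Q - 21969) + 69391)) = 1/((-85 - 1*72)*(-107 - 5) + 1/((20040 - 21969) + 69391)) = 1/((-85 - 72)*(-112) + 1/(-1929 + 69391)) = 1/(-157*(-112) + 1/67462) = 1/(17584 + 1/67462) = 1/(1186251809/67462) = 67462/1186251809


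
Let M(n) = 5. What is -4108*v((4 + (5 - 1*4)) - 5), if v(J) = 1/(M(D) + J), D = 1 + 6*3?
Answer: -4108/5 ≈ -821.60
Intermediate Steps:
D = 19 (D = 1 + 18 = 19)
v(J) = 1/(5 + J)
-4108*v((4 + (5 - 1*4)) - 5) = -4108/(5 + ((4 + (5 - 1*4)) - 5)) = -4108/(5 + ((4 + (5 - 4)) - 5)) = -4108/(5 + ((4 + 1) - 5)) = -4108/(5 + (5 - 5)) = -4108/(5 + 0) = -4108/5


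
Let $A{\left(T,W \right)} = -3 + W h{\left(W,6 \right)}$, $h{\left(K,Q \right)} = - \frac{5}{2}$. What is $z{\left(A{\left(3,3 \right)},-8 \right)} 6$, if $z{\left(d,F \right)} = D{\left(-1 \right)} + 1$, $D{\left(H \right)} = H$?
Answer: $0$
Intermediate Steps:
$h{\left(K,Q \right)} = - \frac{5}{2}$ ($h{\left(K,Q \right)} = \left(-5\right) \frac{1}{2} = - \frac{5}{2}$)
$A{\left(T,W \right)} = -3 - \frac{5 W}{2}$ ($A{\left(T,W \right)} = -3 + W \left(- \frac{5}{2}\right) = -3 - \frac{5 W}{2}$)
$z{\left(d,F \right)} = 0$ ($z{\left(d,F \right)} = -1 + 1 = 0$)
$z{\left(A{\left(3,3 \right)},-8 \right)} 6 = 0 \cdot 6 = 0$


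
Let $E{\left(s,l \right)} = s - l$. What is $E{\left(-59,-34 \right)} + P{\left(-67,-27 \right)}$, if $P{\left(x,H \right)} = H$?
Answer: $-52$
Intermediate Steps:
$E{\left(-59,-34 \right)} + P{\left(-67,-27 \right)} = \left(-59 - -34\right) - 27 = \left(-59 + 34\right) - 27 = -25 - 27 = -52$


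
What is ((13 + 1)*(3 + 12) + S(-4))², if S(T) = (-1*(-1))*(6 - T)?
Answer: 48400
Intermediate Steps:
S(T) = 6 - T (S(T) = 1*(6 - T) = 6 - T)
((13 + 1)*(3 + 12) + S(-4))² = ((13 + 1)*(3 + 12) + (6 - 1*(-4)))² = (14*15 + (6 + 4))² = (210 + 10)² = 220² = 48400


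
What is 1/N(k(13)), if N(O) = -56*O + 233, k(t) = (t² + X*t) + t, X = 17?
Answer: -1/22335 ≈ -4.4773e-5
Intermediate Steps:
k(t) = t² + 18*t (k(t) = (t² + 17*t) + t = t² + 18*t)
N(O) = 233 - 56*O
1/N(k(13)) = 1/(233 - 728*(18 + 13)) = 1/(233 - 728*31) = 1/(233 - 56*403) = 1/(233 - 22568) = 1/(-22335) = -1/22335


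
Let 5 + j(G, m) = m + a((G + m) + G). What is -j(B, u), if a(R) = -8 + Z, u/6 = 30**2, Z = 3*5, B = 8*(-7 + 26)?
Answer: -5402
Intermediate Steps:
B = 152 (B = 8*19 = 152)
Z = 15
u = 5400 (u = 6*30**2 = 6*900 = 5400)
a(R) = 7 (a(R) = -8 + 15 = 7)
j(G, m) = 2 + m (j(G, m) = -5 + (m + 7) = -5 + (7 + m) = 2 + m)
-j(B, u) = -(2 + 5400) = -1*5402 = -5402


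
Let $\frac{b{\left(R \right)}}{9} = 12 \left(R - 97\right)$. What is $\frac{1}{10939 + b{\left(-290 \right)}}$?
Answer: $- \frac{1}{30857} \approx -3.2408 \cdot 10^{-5}$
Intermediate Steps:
$b{\left(R \right)} = -10476 + 108 R$ ($b{\left(R \right)} = 9 \cdot 12 \left(R - 97\right) = 9 \cdot 12 \left(-97 + R\right) = 9 \left(-1164 + 12 R\right) = -10476 + 108 R$)
$\frac{1}{10939 + b{\left(-290 \right)}} = \frac{1}{10939 + \left(-10476 + 108 \left(-290\right)\right)} = \frac{1}{10939 - 41796} = \frac{1}{-30857} = - \frac{1}{30857}$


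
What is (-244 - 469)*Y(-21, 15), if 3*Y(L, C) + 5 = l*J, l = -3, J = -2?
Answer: -713/3 ≈ -237.67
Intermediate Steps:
Y(L, C) = ⅓ (Y(L, C) = -5/3 + (-3*(-2))/3 = -5/3 + (⅓)*6 = -5/3 + 2 = ⅓)
(-244 - 469)*Y(-21, 15) = (-244 - 469)*(⅓) = -713*⅓ = -713/3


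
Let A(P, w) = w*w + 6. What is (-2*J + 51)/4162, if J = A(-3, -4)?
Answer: 7/4162 ≈ 0.0016819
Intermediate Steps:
A(P, w) = 6 + w² (A(P, w) = w² + 6 = 6 + w²)
J = 22 (J = 6 + (-4)² = 6 + 16 = 22)
(-2*J + 51)/4162 = (-2*22 + 51)/4162 = (-44 + 51)*(1/4162) = 7*(1/4162) = 7/4162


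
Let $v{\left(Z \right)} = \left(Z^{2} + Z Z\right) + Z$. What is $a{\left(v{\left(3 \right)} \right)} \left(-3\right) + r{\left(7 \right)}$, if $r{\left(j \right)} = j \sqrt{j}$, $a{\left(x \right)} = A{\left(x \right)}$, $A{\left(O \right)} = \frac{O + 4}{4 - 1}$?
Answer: $-25 + 7 \sqrt{7} \approx -6.4797$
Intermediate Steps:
$v{\left(Z \right)} = Z + 2 Z^{2}$ ($v{\left(Z \right)} = \left(Z^{2} + Z^{2}\right) + Z = 2 Z^{2} + Z = Z + 2 Z^{2}$)
$A{\left(O \right)} = \frac{4}{3} + \frac{O}{3}$ ($A{\left(O \right)} = \frac{4 + O}{3} = \left(4 + O\right) \frac{1}{3} = \frac{4}{3} + \frac{O}{3}$)
$a{\left(x \right)} = \frac{4}{3} + \frac{x}{3}$
$r{\left(j \right)} = j^{\frac{3}{2}}$
$a{\left(v{\left(3 \right)} \right)} \left(-3\right) + r{\left(7 \right)} = \left(\frac{4}{3} + \frac{3 \left(1 + 2 \cdot 3\right)}{3}\right) \left(-3\right) + 7^{\frac{3}{2}} = \left(\frac{4}{3} + \frac{3 \left(1 + 6\right)}{3}\right) \left(-3\right) + 7 \sqrt{7} = \left(\frac{4}{3} + \frac{3 \cdot 7}{3}\right) \left(-3\right) + 7 \sqrt{7} = \left(\frac{4}{3} + \frac{1}{3} \cdot 21\right) \left(-3\right) + 7 \sqrt{7} = \left(\frac{4}{3} + 7\right) \left(-3\right) + 7 \sqrt{7} = \frac{25}{3} \left(-3\right) + 7 \sqrt{7} = -25 + 7 \sqrt{7}$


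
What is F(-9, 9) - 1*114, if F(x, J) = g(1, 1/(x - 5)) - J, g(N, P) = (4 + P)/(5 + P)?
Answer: -8432/69 ≈ -122.20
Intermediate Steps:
g(N, P) = (4 + P)/(5 + P)
F(x, J) = -J + (4 + 1/(-5 + x))/(5 + 1/(-5 + x)) (F(x, J) = (4 + 1/(x - 5))/(5 + 1/(x - 5)) - J = (4 + 1/(-5 + x))/(5 + 1/(-5 + x)) - J = -J + (4 + 1/(-5 + x))/(5 + 1/(-5 + x)))
F(-9, 9) - 1*114 = (-19 + 4*(-9) - 1*9*(-24 + 5*(-9)))/(-24 + 5*(-9)) - 1*114 = (-19 - 36 - 1*9*(-24 - 45))/(-24 - 45) - 114 = (-19 - 36 - 1*9*(-69))/(-69) - 114 = -(-19 - 36 + 621)/69 - 114 = -1/69*566 - 114 = -566/69 - 114 = -8432/69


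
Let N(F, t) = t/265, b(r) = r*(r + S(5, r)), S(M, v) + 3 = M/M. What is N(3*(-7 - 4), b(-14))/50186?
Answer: 112/6649645 ≈ 1.6843e-5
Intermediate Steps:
S(M, v) = -2 (S(M, v) = -3 + M/M = -3 + 1 = -2)
b(r) = r*(-2 + r) (b(r) = r*(r - 2) = r*(-2 + r))
N(F, t) = t/265 (N(F, t) = t*(1/265) = t/265)
N(3*(-7 - 4), b(-14))/50186 = ((-14*(-2 - 14))/265)/50186 = ((-14*(-16))/265)*(1/50186) = ((1/265)*224)*(1/50186) = (224/265)*(1/50186) = 112/6649645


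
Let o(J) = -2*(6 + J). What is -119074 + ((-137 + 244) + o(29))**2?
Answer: -117705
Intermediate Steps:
o(J) = -12 - 2*J
-119074 + ((-137 + 244) + o(29))**2 = -119074 + ((-137 + 244) + (-12 - 2*29))**2 = -119074 + (107 + (-12 - 58))**2 = -119074 + (107 - 70)**2 = -119074 + 37**2 = -119074 + 1369 = -117705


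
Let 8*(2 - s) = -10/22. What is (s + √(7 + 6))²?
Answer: 133433/7744 + 181*√13/44 ≈ 32.062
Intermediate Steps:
s = 181/88 (s = 2 - (-5)/(4*22) = 2 - ⅛*(-5/11) = 2 + 5/88 = 181/88 ≈ 2.0568)
(s + √(7 + 6))² = (181/88 + √(7 + 6))² = (181/88 + √13)²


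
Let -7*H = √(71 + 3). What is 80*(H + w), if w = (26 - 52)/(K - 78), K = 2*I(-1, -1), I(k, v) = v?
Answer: 26 - 80*√74/7 ≈ -72.312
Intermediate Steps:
K = -2 (K = 2*(-1) = -2)
H = -√74/7 (H = -√(71 + 3)/7 = -√74/7 ≈ -1.2289)
w = 13/40 (w = (26 - 52)/(-2 - 78) = -26/(-80) = -26*(-1/80) = 13/40 ≈ 0.32500)
80*(H + w) = 80*(-√74/7 + 13/40) = 80*(13/40 - √74/7) = 26 - 80*√74/7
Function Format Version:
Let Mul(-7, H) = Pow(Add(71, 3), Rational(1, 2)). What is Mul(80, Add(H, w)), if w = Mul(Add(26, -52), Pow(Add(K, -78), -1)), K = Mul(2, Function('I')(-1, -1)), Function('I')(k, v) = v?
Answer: Add(26, Mul(Rational(-80, 7), Pow(74, Rational(1, 2)))) ≈ -72.312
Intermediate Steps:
K = -2 (K = Mul(2, -1) = -2)
H = Mul(Rational(-1, 7), Pow(74, Rational(1, 2))) (H = Mul(Rational(-1, 7), Pow(Add(71, 3), Rational(1, 2))) = Mul(Rational(-1, 7), Pow(74, Rational(1, 2))) ≈ -1.2289)
w = Rational(13, 40) (w = Mul(Add(26, -52), Pow(Add(-2, -78), -1)) = Mul(-26, Pow(-80, -1)) = Mul(-26, Rational(-1, 80)) = Rational(13, 40) ≈ 0.32500)
Mul(80, Add(H, w)) = Mul(80, Add(Mul(Rational(-1, 7), Pow(74, Rational(1, 2))), Rational(13, 40))) = Mul(80, Add(Rational(13, 40), Mul(Rational(-1, 7), Pow(74, Rational(1, 2))))) = Add(26, Mul(Rational(-80, 7), Pow(74, Rational(1, 2))))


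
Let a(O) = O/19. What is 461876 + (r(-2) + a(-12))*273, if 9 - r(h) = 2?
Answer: 8808677/19 ≈ 4.6361e+5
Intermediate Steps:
r(h) = 7 (r(h) = 9 - 1*2 = 9 - 2 = 7)
a(O) = O/19 (a(O) = O*(1/19) = O/19)
461876 + (r(-2) + a(-12))*273 = 461876 + (7 + (1/19)*(-12))*273 = 461876 + (7 - 12/19)*273 = 461876 + (121/19)*273 = 461876 + 33033/19 = 8808677/19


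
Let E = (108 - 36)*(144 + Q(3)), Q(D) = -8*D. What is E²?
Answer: 74649600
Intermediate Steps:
E = 8640 (E = (108 - 36)*(144 - 8*3) = 72*(144 - 24) = 72*120 = 8640)
E² = 8640² = 74649600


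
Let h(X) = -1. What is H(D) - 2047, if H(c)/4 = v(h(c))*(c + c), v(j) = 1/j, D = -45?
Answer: -1687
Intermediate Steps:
v(j) = 1/j
H(c) = -8*c (H(c) = 4*((c + c)/(-1)) = 4*(-2*c) = -8*c)
H(D) - 2047 = -8*(-45) - 2047 = 360 - 2047 = -1687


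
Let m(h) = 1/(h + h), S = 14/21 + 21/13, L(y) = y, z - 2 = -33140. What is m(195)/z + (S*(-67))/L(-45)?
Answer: 1626353/478660 ≈ 3.3977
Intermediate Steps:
z = -33138 (z = 2 - 33140 = -33138)
S = 89/39 (S = 14*(1/21) + 21*(1/13) = ⅔ + 21/13 = 89/39 ≈ 2.2821)
m(h) = 1/(2*h)
m(195)/z + (S*(-67))/L(-45) = ((½)/195)/(-33138) + ((89/39)*(-67))/(-45) = ((½)*(1/195))*(-1/33138) - 5963/39*(-1/45) = (1/390)*(-1/33138) + 5963/1755 = -1/12923820 + 5963/1755 = 1626353/478660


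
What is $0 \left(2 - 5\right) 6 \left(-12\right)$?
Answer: $0$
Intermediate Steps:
$0 \left(2 - 5\right) 6 \left(-12\right) = 0 \left(\left(-3\right) 6\right) \left(-12\right) = 0 \left(-18\right) \left(-12\right) = 0 \left(-12\right) = 0$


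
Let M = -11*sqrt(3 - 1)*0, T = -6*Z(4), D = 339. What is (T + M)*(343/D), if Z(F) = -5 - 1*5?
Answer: 6860/113 ≈ 60.708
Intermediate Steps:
Z(F) = -10 (Z(F) = -5 - 5 = -10)
T = 60 (T = -6*(-10) = 60)
M = 0 (M = -11*sqrt(2)*0 = 0)
(T + M)*(343/D) = (60 + 0)*(343/339) = 60*(343*(1/339)) = 60*(343/339) = 6860/113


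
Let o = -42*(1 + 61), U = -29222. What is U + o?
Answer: -31826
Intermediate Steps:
o = -2604 (o = -42*62 = -2604)
U + o = -29222 - 2604 = -31826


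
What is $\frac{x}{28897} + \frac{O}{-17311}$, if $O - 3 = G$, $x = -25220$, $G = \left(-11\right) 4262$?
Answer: $\frac{131154149}{71462281} \approx 1.8353$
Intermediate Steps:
$G = -46882$
$O = -46879$ ($O = 3 - 46882 = -46879$)
$\frac{x}{28897} + \frac{O}{-17311} = - \frac{25220}{28897} - \frac{46879}{-17311} = \left(-25220\right) \frac{1}{28897} - - \frac{6697}{2473} = - \frac{25220}{28897} + \frac{6697}{2473} = \frac{131154149}{71462281}$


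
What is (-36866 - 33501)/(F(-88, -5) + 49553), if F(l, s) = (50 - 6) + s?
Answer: -70367/49592 ≈ -1.4189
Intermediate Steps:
F(l, s) = 44 + s
(-36866 - 33501)/(F(-88, -5) + 49553) = (-36866 - 33501)/((44 - 5) + 49553) = -70367/(39 + 49553) = -70367/49592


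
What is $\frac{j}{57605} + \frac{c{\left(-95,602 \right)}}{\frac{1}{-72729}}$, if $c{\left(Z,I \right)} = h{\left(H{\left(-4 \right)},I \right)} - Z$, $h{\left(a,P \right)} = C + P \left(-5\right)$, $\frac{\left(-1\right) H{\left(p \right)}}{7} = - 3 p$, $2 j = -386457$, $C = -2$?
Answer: $\frac{24441857912073}{115210} \approx 2.1215 \cdot 10^{8}$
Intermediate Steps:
$j = - \frac{386457}{2}$ ($j = \frac{1}{2} \left(-386457\right) = - \frac{386457}{2} \approx -1.9323 \cdot 10^{5}$)
$H{\left(p \right)} = 21 p$ ($H{\left(p \right)} = - 7 \left(- 3 p\right) = 21 p$)
$h{\left(a,P \right)} = -2 - 5 P$ ($h{\left(a,P \right)} = -2 + P \left(-5\right) = -2 - 5 P$)
$c{\left(Z,I \right)} = -2 - Z - 5 I$ ($c{\left(Z,I \right)} = \left(-2 - 5 I\right) - Z = -2 - Z - 5 I$)
$\frac{j}{57605} + \frac{c{\left(-95,602 \right)}}{\frac{1}{-72729}} = - \frac{386457}{2 \cdot 57605} + \frac{-2 - -95 - 3010}{\frac{1}{-72729}} = \left(- \frac{386457}{2}\right) \frac{1}{57605} + \frac{-2 + 95 - 3010}{- \frac{1}{72729}} = - \frac{386457}{115210} - -212150493 = - \frac{386457}{115210} + 212150493 = \frac{24441857912073}{115210}$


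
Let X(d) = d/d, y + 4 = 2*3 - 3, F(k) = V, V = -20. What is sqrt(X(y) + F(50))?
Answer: I*sqrt(19) ≈ 4.3589*I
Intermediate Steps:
F(k) = -20
y = -1 (y = -4 + (2*3 - 3) = -4 + (6 - 3) = -4 + 3 = -1)
X(d) = 1
sqrt(X(y) + F(50)) = sqrt(1 - 20) = sqrt(-19) = I*sqrt(19)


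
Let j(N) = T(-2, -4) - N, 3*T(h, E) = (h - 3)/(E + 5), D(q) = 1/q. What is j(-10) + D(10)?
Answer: 253/30 ≈ 8.4333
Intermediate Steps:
T(h, E) = (-3 + h)/(3*(5 + E)) (T(h, E) = ((h - 3)/(E + 5))/3 = ((-3 + h)/(5 + E))/3 = (-3 + h)/(3*(5 + E)))
j(N) = -5/3 - N (j(N) = (-3 - 2)/(3*(5 - 4)) - N = (⅓)*(-5)/1 - N = (⅓)*1*(-5) - N = -5/3 - N)
j(-10) + D(10) = (-5/3 - 1*(-10)) + 1/10 = (-5/3 + 10) + ⅒ = 25/3 + ⅒ = 253/30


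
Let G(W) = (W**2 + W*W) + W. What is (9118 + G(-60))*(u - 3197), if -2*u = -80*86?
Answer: 3950694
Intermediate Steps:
G(W) = W + 2*W**2 (G(W) = (W**2 + W**2) + W = 2*W**2 + W = W + 2*W**2)
u = 3440 (u = -(-40)*86 = -1/2*(-6880) = 3440)
(9118 + G(-60))*(u - 3197) = (9118 - 60*(1 + 2*(-60)))*(3440 - 3197) = (9118 - 60*(1 - 120))*243 = (9118 - 60*(-119))*243 = (9118 + 7140)*243 = 16258*243 = 3950694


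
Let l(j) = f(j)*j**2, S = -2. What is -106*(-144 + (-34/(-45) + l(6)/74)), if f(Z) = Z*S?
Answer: 26311532/1665 ≈ 15803.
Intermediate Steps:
f(Z) = -2*Z (f(Z) = Z*(-2) = -2*Z)
l(j) = -2*j**3 (l(j) = (-2*j)*j**2 = -2*j**3)
-106*(-144 + (-34/(-45) + l(6)/74)) = -106*(-144 + (-34/(-45) - 2*6**3/74)) = -106*(-144 + (-34*(-1/45) - 2*216*(1/74))) = -106*(-144 + (34/45 - 432*1/74)) = -106*(-144 + (34/45 - 216/37)) = -106*(-144 - 8462/1665) = -106*(-248222/1665) = 26311532/1665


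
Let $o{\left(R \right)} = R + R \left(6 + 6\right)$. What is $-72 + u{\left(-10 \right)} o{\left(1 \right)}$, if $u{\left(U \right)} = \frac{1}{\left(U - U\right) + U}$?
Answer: $- \frac{733}{10} \approx -73.3$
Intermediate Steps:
$u{\left(U \right)} = \frac{1}{U}$ ($u{\left(U \right)} = \frac{1}{0 + U} = \frac{1}{U}$)
$o{\left(R \right)} = 13 R$ ($o{\left(R \right)} = R + R 12 = R + 12 R = 13 R$)
$-72 + u{\left(-10 \right)} o{\left(1 \right)} = -72 + \frac{13 \cdot 1}{-10} = -72 - \frac{13}{10} = - \frac{733}{10}$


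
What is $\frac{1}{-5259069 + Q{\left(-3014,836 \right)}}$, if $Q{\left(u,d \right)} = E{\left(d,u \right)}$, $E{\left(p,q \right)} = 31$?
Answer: $- \frac{1}{5259038} \approx -1.9015 \cdot 10^{-7}$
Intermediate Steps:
$Q{\left(u,d \right)} = 31$
$\frac{1}{-5259069 + Q{\left(-3014,836 \right)}} = \frac{1}{-5259069 + 31} = \frac{1}{-5259038} = - \frac{1}{5259038}$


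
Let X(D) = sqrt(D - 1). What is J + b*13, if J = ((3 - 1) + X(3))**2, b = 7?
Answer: 97 + 4*sqrt(2) ≈ 102.66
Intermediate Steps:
X(D) = sqrt(-1 + D)
J = (2 + sqrt(2))**2 (J = ((3 - 1) + sqrt(-1 + 3))**2 = (2 + sqrt(2))**2 ≈ 11.657)
J + b*13 = (2 + sqrt(2))**2 + 7*13 = (2 + sqrt(2))**2 + 91 = 91 + (2 + sqrt(2))**2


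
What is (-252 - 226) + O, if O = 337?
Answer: -141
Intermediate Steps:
(-252 - 226) + O = (-252 - 226) + 337 = -478 + 337 = -141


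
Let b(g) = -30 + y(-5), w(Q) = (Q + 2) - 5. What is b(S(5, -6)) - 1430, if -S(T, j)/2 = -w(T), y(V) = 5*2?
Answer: -1450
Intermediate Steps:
y(V) = 10
w(Q) = -3 + Q (w(Q) = (2 + Q) - 5 = -3 + Q)
S(T, j) = -6 + 2*T (S(T, j) = -(-2)*(-3 + T) = -2*(3 - T) = -6 + 2*T)
b(g) = -20 (b(g) = -30 + 10 = -20)
b(S(5, -6)) - 1430 = -20 - 1430 = -1450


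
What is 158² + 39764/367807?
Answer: 9181973712/367807 ≈ 24964.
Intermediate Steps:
158² + 39764/367807 = 24964 + 39764*(1/367807) = 24964 + 39764/367807 = 9181973712/367807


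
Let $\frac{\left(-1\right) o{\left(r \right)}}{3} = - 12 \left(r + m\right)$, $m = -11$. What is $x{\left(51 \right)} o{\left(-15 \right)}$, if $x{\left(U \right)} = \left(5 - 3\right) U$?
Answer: $-95472$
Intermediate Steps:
$o{\left(r \right)} = -396 + 36 r$ ($o{\left(r \right)} = - 3 \left(- 12 \left(r - 11\right)\right) = - 3 \left(- 12 \left(-11 + r\right)\right) = - 3 \left(132 - 12 r\right) = -396 + 36 r$)
$x{\left(U \right)} = 2 U$
$x{\left(51 \right)} o{\left(-15 \right)} = 2 \cdot 51 \left(-396 + 36 \left(-15\right)\right) = 102 \left(-396 - 540\right) = 102 \left(-936\right) = -95472$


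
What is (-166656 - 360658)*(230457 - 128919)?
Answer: -53542408932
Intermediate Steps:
(-166656 - 360658)*(230457 - 128919) = -527314*101538 = -53542408932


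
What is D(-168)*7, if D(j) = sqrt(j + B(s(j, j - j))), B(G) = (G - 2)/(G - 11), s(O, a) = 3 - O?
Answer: 7*I*sqrt(267110)/40 ≈ 90.445*I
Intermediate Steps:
B(G) = (-2 + G)/(-11 + G)
D(j) = sqrt(j + (1 - j)/(-8 - j)) (D(j) = sqrt(j + (-2 + (3 - j))/(-11 + (3 - j))) = sqrt(j + (1 - j)/(-8 - j)))
D(-168)*7 = sqrt((-1 - 168 - 168*(8 - 168))/(8 - 168))*7 = sqrt((-1 - 168 - 168*(-160))/(-160))*7 = sqrt(-(-1 - 168 + 26880)/160)*7 = sqrt(-1/160*26711)*7 = sqrt(-26711/160)*7 = (I*sqrt(267110)/40)*7 = 7*I*sqrt(267110)/40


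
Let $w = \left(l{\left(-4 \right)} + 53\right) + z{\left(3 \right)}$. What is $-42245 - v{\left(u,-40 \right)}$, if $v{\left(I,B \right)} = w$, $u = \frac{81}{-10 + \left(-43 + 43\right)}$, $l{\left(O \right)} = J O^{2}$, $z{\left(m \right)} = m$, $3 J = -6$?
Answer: $-42269$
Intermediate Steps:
$J = -2$ ($J = \frac{1}{3} \left(-6\right) = -2$)
$l{\left(O \right)} = - 2 O^{2}$
$w = 24$ ($w = \left(- 2 \left(-4\right)^{2} + 53\right) + 3 = \left(\left(-2\right) 16 + 53\right) + 3 = \left(-32 + 53\right) + 3 = 21 + 3 = 24$)
$u = - \frac{81}{10}$ ($u = \frac{81}{-10 + 0} = \frac{81}{-10} = 81 \left(- \frac{1}{10}\right) = - \frac{81}{10} \approx -8.1$)
$v{\left(I,B \right)} = 24$
$-42245 - v{\left(u,-40 \right)} = -42245 - 24 = -42269$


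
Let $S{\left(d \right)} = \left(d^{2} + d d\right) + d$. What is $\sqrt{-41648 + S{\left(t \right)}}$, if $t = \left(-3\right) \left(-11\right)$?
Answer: $i \sqrt{39437} \approx 198.59 i$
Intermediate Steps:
$t = 33$
$S{\left(d \right)} = d + 2 d^{2}$ ($S{\left(d \right)} = \left(d^{2} + d^{2}\right) + d = 2 d^{2} + d = d + 2 d^{2}$)
$\sqrt{-41648 + S{\left(t \right)}} = \sqrt{-41648 + 33 \left(1 + 2 \cdot 33\right)} = \sqrt{-41648 + 33 \left(1 + 66\right)} = \sqrt{-41648 + 33 \cdot 67} = \sqrt{-41648 + 2211} = \sqrt{-39437} = i \sqrt{39437}$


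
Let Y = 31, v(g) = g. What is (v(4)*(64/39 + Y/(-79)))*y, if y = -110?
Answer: -1692680/3081 ≈ -549.39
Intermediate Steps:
(v(4)*(64/39 + Y/(-79)))*y = (4*(64/39 + 31/(-79)))*(-110) = (4*(64*(1/39) + 31*(-1/79)))*(-110) = (4*(64/39 - 31/79))*(-110) = (4*(3847/3081))*(-110) = (15388/3081)*(-110) = -1692680/3081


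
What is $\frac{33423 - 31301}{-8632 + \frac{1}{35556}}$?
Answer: $- \frac{75449832}{306919391} \approx -0.24583$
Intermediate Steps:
$\frac{33423 - 31301}{-8632 + \frac{1}{35556}} = \frac{2122}{-8632 + \frac{1}{35556}} = \frac{2122}{- \frac{306919391}{35556}} = 2122 \left(- \frac{35556}{306919391}\right) = - \frac{75449832}{306919391}$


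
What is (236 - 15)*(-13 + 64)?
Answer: 11271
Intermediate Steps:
(236 - 15)*(-13 + 64) = 221*51 = 11271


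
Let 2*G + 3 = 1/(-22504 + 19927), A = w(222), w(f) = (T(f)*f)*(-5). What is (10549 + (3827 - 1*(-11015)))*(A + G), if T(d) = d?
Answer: -16124001178546/2577 ≈ -6.2569e+9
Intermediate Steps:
w(f) = -5*f² (w(f) = (f*f)*(-5) = f²*(-5) = -5*f²)
A = -246420 (A = -5*222² = -5*49284 = -246420)
G = -3866/2577 (G = -3/2 + 1/(2*(-22504 + 19927)) = -3/2 + (½)/(-2577) = -3/2 + (½)*(-1/2577) = -3/2 - 1/5154 = -3866/2577 ≈ -1.5002)
(10549 + (3827 - 1*(-11015)))*(A + G) = (10549 + (3827 - 1*(-11015)))*(-246420 - 3866/2577) = (10549 + (3827 + 11015))*(-635028206/2577) = (10549 + 14842)*(-635028206/2577) = 25391*(-635028206/2577) = -16124001178546/2577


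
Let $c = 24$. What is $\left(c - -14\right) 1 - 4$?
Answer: $34$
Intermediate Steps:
$\left(c - -14\right) 1 - 4 = \left(24 - -14\right) 1 - 4 = \left(24 + 14\right) 1 - 4 = 38 \cdot 1 - 4 = 38 - 4 = 34$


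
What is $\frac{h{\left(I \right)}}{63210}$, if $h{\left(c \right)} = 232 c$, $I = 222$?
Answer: $\frac{8584}{10535} \approx 0.81481$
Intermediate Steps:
$\frac{h{\left(I \right)}}{63210} = \frac{232 \cdot 222}{63210} = 51504 \cdot \frac{1}{63210} = \frac{8584}{10535}$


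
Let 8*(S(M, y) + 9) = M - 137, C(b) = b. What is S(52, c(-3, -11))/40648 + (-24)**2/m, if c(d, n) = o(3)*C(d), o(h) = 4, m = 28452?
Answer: 15236585/771011264 ≈ 0.019762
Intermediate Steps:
c(d, n) = 4*d
S(M, y) = -209/8 + M/8 (S(M, y) = -9 + (M - 137)/8 = -9 + (-137 + M)/8 = -9 + (-137/8 + M/8) = -209/8 + M/8)
S(52, c(-3, -11))/40648 + (-24)**2/m = (-209/8 + (1/8)*52)/40648 + (-24)**2/28452 = (-209/8 + 13/2)*(1/40648) + 576*(1/28452) = -157/8*1/40648 + 48/2371 = -157/325184 + 48/2371 = 15236585/771011264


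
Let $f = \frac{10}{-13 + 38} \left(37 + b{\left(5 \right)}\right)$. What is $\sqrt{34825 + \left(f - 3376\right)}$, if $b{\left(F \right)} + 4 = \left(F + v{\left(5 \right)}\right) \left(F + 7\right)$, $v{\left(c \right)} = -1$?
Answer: $\frac{\sqrt{787035}}{5} \approx 177.43$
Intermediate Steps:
$b{\left(F \right)} = -4 + \left(-1 + F\right) \left(7 + F\right)$ ($b{\left(F \right)} = -4 + \left(F - 1\right) \left(F + 7\right) = -4 + \left(-1 + F\right) \left(7 + F\right)$)
$f = \frac{162}{5}$ ($f = \frac{10}{-13 + 38} \left(37 + \left(-11 + 5^{2} + 6 \cdot 5\right)\right) = \frac{10}{25} \left(37 + \left(-11 + 25 + 30\right)\right) = 10 \cdot \frac{1}{25} \left(37 + 44\right) = \frac{2}{5} \cdot 81 = \frac{162}{5} \approx 32.4$)
$\sqrt{34825 + \left(f - 3376\right)} = \sqrt{34825 + \left(\frac{162}{5} - 3376\right)} = \sqrt{34825 - \frac{16718}{5}} = \sqrt{\frac{157407}{5}} = \frac{\sqrt{787035}}{5}$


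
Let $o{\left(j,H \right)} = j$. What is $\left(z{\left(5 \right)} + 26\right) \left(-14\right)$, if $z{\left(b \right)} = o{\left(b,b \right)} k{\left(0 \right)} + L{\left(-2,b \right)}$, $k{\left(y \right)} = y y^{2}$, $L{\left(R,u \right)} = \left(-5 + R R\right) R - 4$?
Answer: $-336$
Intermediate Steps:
$L{\left(R,u \right)} = -4 + R \left(-5 + R^{2}\right)$ ($L{\left(R,u \right)} = \left(-5 + R^{2}\right) R - 4 = R \left(-5 + R^{2}\right) - 4 = -4 + R \left(-5 + R^{2}\right)$)
$k{\left(y \right)} = y^{3}$
$z{\left(b \right)} = -2$ ($z{\left(b \right)} = b 0^{3} - \left(-6 + 8\right) = b 0 - 2 = 0 - 2 = -2$)
$\left(z{\left(5 \right)} + 26\right) \left(-14\right) = \left(-2 + 26\right) \left(-14\right) = 24 \left(-14\right) = -336$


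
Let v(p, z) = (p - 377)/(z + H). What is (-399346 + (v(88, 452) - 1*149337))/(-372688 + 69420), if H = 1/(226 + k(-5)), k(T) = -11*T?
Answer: 17422488772/9629744621 ≈ 1.8092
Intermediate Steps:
H = 1/281 (H = 1/(226 - 11*(-5)) = 1/(226 + 55) = 1/281 ≈ 0.0035587)
v(p, z) = (-377 + p)/(1/281 + z) (v(p, z) = (p - 377)/(z + 1/281) = (-377 + p)/(1/281 + z))
(-399346 + (v(88, 452) - 1*149337))/(-372688 + 69420) = (-399346 + (281*(-377 + 88)/(1 + 281*452) - 1*149337))/(-372688 + 69420) = (-399346 + (281*(-289)/(1 + 127012) - 149337))/(-303268) = (-399346 + (281*(-289)/127013 - 149337))*(-1/303268) = (-399346 + (281*(1/127013)*(-289) - 149337))*(-1/303268) = (-399346 + (-81209/127013 - 149337))*(-1/303268) = (-399346 - 18967821590/127013)*(-1/303268) = -69689955088/127013*(-1/303268) = 17422488772/9629744621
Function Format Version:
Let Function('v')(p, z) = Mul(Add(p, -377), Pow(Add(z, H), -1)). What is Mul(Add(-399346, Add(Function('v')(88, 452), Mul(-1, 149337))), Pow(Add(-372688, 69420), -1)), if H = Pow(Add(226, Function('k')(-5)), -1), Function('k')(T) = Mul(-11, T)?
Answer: Rational(17422488772, 9629744621) ≈ 1.8092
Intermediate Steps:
H = Rational(1, 281) (H = Pow(Add(226, Mul(-11, -5)), -1) = Pow(Add(226, 55), -1) = Pow(281, -1) = Rational(1, 281) ≈ 0.0035587)
Function('v')(p, z) = Mul(Pow(Add(Rational(1, 281), z), -1), Add(-377, p)) (Function('v')(p, z) = Mul(Add(p, -377), Pow(Add(z, Rational(1, 281)), -1)) = Mul(Add(-377, p), Pow(Add(Rational(1, 281), z), -1)) = Mul(Pow(Add(Rational(1, 281), z), -1), Add(-377, p)))
Mul(Add(-399346, Add(Function('v')(88, 452), Mul(-1, 149337))), Pow(Add(-372688, 69420), -1)) = Mul(Add(-399346, Add(Mul(281, Pow(Add(1, Mul(281, 452)), -1), Add(-377, 88)), Mul(-1, 149337))), Pow(Add(-372688, 69420), -1)) = Mul(Add(-399346, Add(Mul(281, Pow(Add(1, 127012), -1), -289), -149337)), Pow(-303268, -1)) = Mul(Add(-399346, Add(Mul(281, Pow(127013, -1), -289), -149337)), Rational(-1, 303268)) = Mul(Add(-399346, Add(Mul(281, Rational(1, 127013), -289), -149337)), Rational(-1, 303268)) = Mul(Add(-399346, Add(Rational(-81209, 127013), -149337)), Rational(-1, 303268)) = Mul(Add(-399346, Rational(-18967821590, 127013)), Rational(-1, 303268)) = Mul(Rational(-69689955088, 127013), Rational(-1, 303268)) = Rational(17422488772, 9629744621)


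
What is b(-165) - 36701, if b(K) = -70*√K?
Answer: -36701 - 70*I*√165 ≈ -36701.0 - 899.17*I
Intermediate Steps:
b(-165) - 36701 = -70*I*√165 - 36701 = -36701 - 70*I*√165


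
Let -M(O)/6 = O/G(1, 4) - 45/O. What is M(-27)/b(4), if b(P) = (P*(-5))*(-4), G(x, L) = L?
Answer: 61/160 ≈ 0.38125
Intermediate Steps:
b(P) = 20*P (b(P) = -5*P*(-4) = 20*P)
M(O) = 270/O - 3*O/2 (M(O) = -6*(O/4 - 45/O) = -6*(-45/O + O/4) = 270/O - 3*O/2)
M(-27)/b(4) = (270/(-27) - 3/2*(-27))/((20*4)) = (270*(-1/27) + 81/2)/80 = (-10 + 81/2)*(1/80) = (61/2)*(1/80) = 61/160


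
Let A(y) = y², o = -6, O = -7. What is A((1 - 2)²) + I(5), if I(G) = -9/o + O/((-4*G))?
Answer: 57/20 ≈ 2.8500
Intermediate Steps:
I(G) = 3/2 + 7/(4*G) (I(G) = -9/(-6) - 7*(-1/(4*G)) = -9*(-⅙) - (-7)/(4*G) = 3/2 + 7/(4*G))
A((1 - 2)²) + I(5) = ((1 - 2)²)² + (¼)*(7 + 6*5)/5 = ((-1)²)² + (¼)*(⅕)*(7 + 30) = 1² + (¼)*(⅕)*37 = 1 + 37/20 = 57/20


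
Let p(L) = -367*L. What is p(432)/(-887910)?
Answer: 26424/147985 ≈ 0.17856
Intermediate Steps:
p(432)/(-887910) = -367*432/(-887910) = -158544*(-1/887910) = 26424/147985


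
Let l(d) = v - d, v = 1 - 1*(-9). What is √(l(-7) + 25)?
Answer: √42 ≈ 6.4807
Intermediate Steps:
v = 10 (v = 1 + 9 = 10)
l(d) = 10 - d
√(l(-7) + 25) = √((10 - 1*(-7)) + 25) = √((10 + 7) + 25) = √(17 + 25) = √42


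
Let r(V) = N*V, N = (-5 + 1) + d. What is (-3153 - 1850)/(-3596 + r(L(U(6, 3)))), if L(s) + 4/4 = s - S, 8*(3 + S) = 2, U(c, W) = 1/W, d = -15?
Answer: 60036/43627 ≈ 1.3761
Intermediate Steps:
U(c, W) = 1/W
N = -19 (N = (-5 + 1) - 15 = -4 - 15 = -19)
S = -11/4 (S = -3 + (⅛)*2 = -3 + ¼ = -11/4 ≈ -2.7500)
L(s) = 7/4 + s (L(s) = -1 + (s - 1*(-11/4)) = -1 + (s + 11/4) = -1 + (11/4 + s) = 7/4 + s)
r(V) = -19*V
(-3153 - 1850)/(-3596 + r(L(U(6, 3)))) = (-3153 - 1850)/(-3596 - 19*(7/4 + 1/3)) = -5003/(-3596 - 19*(7/4 + ⅓)) = -5003/(-3596 - 19*25/12) = -5003/(-3596 - 475/12) = -5003/(-43627/12) = -5003*(-12/43627) = 60036/43627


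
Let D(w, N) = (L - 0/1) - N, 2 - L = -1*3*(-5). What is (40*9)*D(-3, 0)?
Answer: -4680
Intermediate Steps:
L = -13 (L = 2 - (-1*3)*(-5) = 2 - (-3)*(-5) = 2 - 1*15 = 2 - 15 = -13)
D(w, N) = -13 - N (D(w, N) = (-13 - 0/1) - N = (-13 - 0) - N = (-13 - 1*0) - N = (-13 + 0) - N = -13 - N)
(40*9)*D(-3, 0) = (40*9)*(-13 - 1*0) = 360*(-13 + 0) = 360*(-13) = -4680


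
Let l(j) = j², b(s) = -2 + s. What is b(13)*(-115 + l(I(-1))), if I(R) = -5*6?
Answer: 8635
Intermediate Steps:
I(R) = -30
b(13)*(-115 + l(I(-1))) = (-2 + 13)*(-115 + (-30)²) = 11*(-115 + 900) = 11*785 = 8635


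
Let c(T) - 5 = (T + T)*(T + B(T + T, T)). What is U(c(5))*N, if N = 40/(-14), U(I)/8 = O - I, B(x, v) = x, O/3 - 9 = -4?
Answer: 3200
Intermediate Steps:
O = 15 (O = 27 + 3*(-4) = 27 - 12 = 15)
c(T) = 5 + 6*T² (c(T) = 5 + (T + T)*(T + (T + T)) = 5 + (2*T)*(T + 2*T) = 5 + (2*T)*(3*T) = 5 + 6*T²)
U(I) = 120 - 8*I (U(I) = 8*(15 - I) = 120 - 8*I)
N = -20/7 (N = 40*(-1/14) = -20/7 ≈ -2.8571)
U(c(5))*N = (120 - 8*(5 + 6*5²))*(-20/7) = (120 - 8*(5 + 6*25))*(-20/7) = (120 - 8*(5 + 150))*(-20/7) = (120 - 8*155)*(-20/7) = (120 - 1240)*(-20/7) = -1120*(-20/7) = 3200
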